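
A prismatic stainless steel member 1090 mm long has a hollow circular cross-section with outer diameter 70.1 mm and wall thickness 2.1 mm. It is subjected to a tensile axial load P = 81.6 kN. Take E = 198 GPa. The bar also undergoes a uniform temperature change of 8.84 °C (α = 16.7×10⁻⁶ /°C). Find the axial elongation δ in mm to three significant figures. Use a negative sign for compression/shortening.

1.16 mm

A = 448.6 mm².
δ_mech = NL/(AE) = 81600·1090/(448.6·198000) = 1.001 mm.
δ_thermal = αLΔT = 16.7e-6·1090·8.84 = 0.1609 mm.
δ = δ_mech + δ_thermal = 1.162 mm.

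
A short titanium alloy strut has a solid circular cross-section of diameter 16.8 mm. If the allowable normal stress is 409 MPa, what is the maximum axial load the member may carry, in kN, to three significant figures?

A = 221.7 mm².
P_max = σ_allow · A = 409 · 221.7 = 90660 N = 90.66 kN.

90.7 kN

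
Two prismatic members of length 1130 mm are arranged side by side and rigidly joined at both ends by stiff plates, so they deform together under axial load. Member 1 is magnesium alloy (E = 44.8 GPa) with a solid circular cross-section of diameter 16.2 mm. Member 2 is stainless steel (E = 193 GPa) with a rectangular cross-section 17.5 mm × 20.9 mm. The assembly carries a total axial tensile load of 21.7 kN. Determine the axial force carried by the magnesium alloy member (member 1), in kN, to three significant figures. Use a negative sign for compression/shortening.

2.51 kN

A_1 = 206.1 mm².
A_2 = 365.8 mm².
Equal strain + equilibrium ⇒ each member carries load in proportion to AE: A₁E₁ = 9234000 N, A₂E₂ = 70590000 N, ΣAE = 79820000 N.
F₁ = P·A₁E₁/ΣAE = 21700·9234000/79820000 = 2510 N.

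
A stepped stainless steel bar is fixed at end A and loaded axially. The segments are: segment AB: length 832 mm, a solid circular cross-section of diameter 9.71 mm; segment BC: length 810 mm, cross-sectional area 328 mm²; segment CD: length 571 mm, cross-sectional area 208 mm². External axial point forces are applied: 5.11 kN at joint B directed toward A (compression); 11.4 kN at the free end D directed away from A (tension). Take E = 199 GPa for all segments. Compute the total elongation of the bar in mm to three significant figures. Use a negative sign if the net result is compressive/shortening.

Internal axial forces (sectioning from the free end, tension +): N_CD = 11.4 kN, N_BC = 11.4 kN, N_AB = 6.29 kN.
A_AB = 74.05 mm².
δ_AB = 6290·832/(74.05·199000) = 0.3551 mm
δ_BC = 11400·810/(328·199000) = 0.1415 mm
δ_CD = 11400·571/(208·199000) = 0.1573 mm
δ = Σδ_i = 0.6539 mm.

0.654 mm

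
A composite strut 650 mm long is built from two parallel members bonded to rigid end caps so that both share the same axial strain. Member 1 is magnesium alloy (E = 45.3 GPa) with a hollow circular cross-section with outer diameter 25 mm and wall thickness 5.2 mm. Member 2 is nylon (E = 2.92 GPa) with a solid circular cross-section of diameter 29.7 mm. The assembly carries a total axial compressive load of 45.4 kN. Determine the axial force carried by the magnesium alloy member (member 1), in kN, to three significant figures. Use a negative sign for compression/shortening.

-39.9 kN

A_1 = 323.5 mm².
A_2 = 692.8 mm².
Equal strain + equilibrium ⇒ each member carries load in proportion to AE: A₁E₁ = 14650000 N, A₂E₂ = 2023000 N, ΣAE = 16680000 N.
F₁ = P·A₁E₁/ΣAE = -45400·14650000/16680000 = -39890 N.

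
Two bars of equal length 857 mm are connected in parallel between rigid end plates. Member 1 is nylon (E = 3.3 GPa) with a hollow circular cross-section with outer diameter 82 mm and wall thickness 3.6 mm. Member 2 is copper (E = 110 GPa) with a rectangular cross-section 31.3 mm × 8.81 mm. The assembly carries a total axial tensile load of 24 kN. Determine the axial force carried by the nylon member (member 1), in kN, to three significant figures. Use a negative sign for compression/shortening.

A_1 = 886.7 mm².
A_2 = 275.8 mm².
Equal strain + equilibrium ⇒ each member carries load in proportion to AE: A₁E₁ = 2926000 N, A₂E₂ = 30330000 N, ΣAE = 33260000 N.
F₁ = P·A₁E₁/ΣAE = 24000·2926000/33260000 = 2111 N.

2.11 kN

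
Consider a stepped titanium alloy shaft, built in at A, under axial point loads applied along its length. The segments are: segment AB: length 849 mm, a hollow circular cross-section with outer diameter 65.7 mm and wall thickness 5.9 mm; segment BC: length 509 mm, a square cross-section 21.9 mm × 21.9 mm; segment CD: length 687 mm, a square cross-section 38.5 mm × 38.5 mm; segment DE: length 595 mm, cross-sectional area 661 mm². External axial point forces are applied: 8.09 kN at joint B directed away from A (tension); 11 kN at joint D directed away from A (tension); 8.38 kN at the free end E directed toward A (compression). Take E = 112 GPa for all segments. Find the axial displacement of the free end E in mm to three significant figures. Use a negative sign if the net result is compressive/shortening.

0.0416 mm

Internal axial forces (sectioning from the free end, tension +): N_DE = -8.38 kN, N_CD = 2.62 kN, N_BC = 2.62 kN, N_AB = 10.71 kN.
A_AB = 1108 mm².
A_BC = 479.6 mm².
A_CD = 1482 mm².
δ_AB = 10710·849/(1108·112000) = 0.07324 mm
δ_BC = 2620·509/(479.6·112000) = 0.02483 mm
δ_CD = 2620·687/(1482·112000) = 0.01084 mm
δ_DE = -8380·595/(661·112000) = -0.06735 mm
δ = Σδ_i = 0.04156 mm.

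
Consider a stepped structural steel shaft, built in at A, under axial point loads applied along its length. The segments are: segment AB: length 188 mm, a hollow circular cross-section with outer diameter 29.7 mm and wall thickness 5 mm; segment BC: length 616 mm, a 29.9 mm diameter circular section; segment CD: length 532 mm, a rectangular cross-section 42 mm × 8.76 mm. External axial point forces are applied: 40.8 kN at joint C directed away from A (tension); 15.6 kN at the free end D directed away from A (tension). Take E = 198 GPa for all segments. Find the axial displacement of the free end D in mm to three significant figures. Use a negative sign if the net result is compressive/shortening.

0.502 mm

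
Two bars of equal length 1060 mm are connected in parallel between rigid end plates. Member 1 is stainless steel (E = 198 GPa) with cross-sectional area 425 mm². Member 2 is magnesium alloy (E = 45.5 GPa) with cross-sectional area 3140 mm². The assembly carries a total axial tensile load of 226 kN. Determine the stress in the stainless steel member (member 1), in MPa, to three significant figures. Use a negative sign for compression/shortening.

197 MPa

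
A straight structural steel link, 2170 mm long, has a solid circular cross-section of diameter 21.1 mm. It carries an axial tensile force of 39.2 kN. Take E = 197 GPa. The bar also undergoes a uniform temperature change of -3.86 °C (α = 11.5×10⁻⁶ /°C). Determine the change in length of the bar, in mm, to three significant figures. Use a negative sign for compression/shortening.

1.14 mm

A = 349.7 mm².
δ_mech = NL/(AE) = 39200·2170/(349.7·197000) = 1.235 mm.
δ_thermal = αLΔT = 11.5e-6·2170·-3.86 = -0.09633 mm.
δ = δ_mech + δ_thermal = 1.139 mm.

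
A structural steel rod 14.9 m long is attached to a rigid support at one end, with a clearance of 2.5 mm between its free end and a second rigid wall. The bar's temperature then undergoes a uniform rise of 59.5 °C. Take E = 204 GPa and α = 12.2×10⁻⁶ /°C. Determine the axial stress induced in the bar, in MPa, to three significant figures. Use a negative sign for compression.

Free thermal expansion αLΔT = 12.2e-6 · 14900 · 59.5 = 10.82 mm.
The walls engage after the gap closes; constrained expansion = 10.82 − 2.5 = 8.316 mm.
The walls impose strain ε = −(8.316)/14900 = -5.5811e-04; σ = Eε = 204000 · -5.5811e-04 = -113.9 MPa.

-114 MPa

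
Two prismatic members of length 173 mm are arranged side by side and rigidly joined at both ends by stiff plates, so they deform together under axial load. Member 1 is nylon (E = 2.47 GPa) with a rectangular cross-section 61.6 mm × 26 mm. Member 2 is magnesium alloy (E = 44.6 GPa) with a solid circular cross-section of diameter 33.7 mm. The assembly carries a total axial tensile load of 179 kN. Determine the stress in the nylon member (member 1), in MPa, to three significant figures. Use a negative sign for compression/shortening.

10.1 MPa

A_1 = 1602 mm².
A_2 = 892 mm².
Equal strain + equilibrium ⇒ each member carries load in proportion to AE: A₁E₁ = 3956000 N, A₂E₂ = 39780000 N, ΣAE = 43740000 N.
σ₁ = P·E₁/ΣAE = 179000·2470/43740000 = 10.11 MPa.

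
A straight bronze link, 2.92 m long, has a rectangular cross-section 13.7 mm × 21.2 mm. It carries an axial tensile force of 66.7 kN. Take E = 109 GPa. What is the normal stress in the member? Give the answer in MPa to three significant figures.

230 MPa

A = 290.4 mm².
σ = N/A = 66700/290.4 = 229.7 MPa.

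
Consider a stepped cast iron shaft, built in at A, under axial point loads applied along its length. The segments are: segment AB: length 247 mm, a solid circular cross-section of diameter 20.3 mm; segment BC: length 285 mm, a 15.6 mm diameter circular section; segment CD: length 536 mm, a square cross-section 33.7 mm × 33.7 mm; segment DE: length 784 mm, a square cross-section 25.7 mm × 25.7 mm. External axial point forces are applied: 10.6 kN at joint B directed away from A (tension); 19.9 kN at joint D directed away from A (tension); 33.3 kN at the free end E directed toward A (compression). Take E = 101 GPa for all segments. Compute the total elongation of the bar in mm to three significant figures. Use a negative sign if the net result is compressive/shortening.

-0.673 mm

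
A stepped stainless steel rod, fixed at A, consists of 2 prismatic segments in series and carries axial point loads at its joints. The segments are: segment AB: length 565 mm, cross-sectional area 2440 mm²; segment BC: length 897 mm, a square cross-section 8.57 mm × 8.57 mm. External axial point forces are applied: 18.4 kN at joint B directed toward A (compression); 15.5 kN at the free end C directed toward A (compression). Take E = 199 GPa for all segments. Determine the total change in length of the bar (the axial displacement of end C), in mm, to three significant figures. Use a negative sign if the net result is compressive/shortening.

Internal axial forces (sectioning from the free end, tension +): N_BC = -15.5 kN, N_AB = -33.9 kN.
A_BC = 73.44 mm².
δ_AB = -33900·565/(2440·199000) = -0.03945 mm
δ_BC = -15500·897/(73.44·199000) = -0.9513 mm
δ = Σδ_i = -0.9907 mm.

-0.991 mm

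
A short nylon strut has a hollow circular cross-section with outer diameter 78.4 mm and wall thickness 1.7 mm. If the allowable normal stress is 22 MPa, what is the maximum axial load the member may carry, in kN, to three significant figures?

9.01 kN

A = 409.6 mm².
P_max = σ_allow · A = 22 · 409.6 = 9012 N = 9.012 kN.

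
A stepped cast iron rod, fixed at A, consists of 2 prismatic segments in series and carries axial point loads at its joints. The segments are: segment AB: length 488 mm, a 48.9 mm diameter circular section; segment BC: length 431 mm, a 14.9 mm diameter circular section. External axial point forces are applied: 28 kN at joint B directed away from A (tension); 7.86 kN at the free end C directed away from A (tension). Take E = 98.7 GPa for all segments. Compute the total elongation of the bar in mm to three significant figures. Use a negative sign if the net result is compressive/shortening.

0.291 mm

Internal axial forces (sectioning from the free end, tension +): N_BC = 7.86 kN, N_AB = 35.86 kN.
A_AB = 1878 mm².
A_BC = 174.4 mm².
δ_AB = 35860·488/(1878·98700) = 0.09441 mm
δ_BC = 7860·431/(174.4·98700) = 0.1968 mm
δ = Σδ_i = 0.2913 mm.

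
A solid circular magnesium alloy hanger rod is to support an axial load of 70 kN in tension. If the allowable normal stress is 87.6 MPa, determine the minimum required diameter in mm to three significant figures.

31.9 mm

Required area A ≥ P/σ_allow = 70000/87.6 = 799.1 mm².
For a solid circular section, d ≥ √(4A/π) = 31.9 mm.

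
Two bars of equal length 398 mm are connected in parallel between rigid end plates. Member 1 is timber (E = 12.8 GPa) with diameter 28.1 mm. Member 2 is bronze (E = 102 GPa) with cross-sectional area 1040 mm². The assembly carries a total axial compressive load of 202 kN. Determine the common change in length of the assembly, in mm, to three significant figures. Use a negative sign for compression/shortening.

A_1 = 620.2 mm².
Equal strain + equilibrium ⇒ each member carries load in proportion to AE: A₁E₁ = 7938000 N, A₂E₂ = 106100000 N, ΣAE = 114000000 N.
δ = PL/ΣAE = -202000·398/114000000 = -0.7051 mm.

-0.705 mm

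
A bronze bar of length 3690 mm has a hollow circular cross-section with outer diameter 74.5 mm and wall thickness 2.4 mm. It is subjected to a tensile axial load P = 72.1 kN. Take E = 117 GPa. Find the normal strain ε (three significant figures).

0.00113

A = 543.6 mm².
σ = N/A = 132.6 MPa; ε = σ/E = 132.6/117000 = 1.134e-03.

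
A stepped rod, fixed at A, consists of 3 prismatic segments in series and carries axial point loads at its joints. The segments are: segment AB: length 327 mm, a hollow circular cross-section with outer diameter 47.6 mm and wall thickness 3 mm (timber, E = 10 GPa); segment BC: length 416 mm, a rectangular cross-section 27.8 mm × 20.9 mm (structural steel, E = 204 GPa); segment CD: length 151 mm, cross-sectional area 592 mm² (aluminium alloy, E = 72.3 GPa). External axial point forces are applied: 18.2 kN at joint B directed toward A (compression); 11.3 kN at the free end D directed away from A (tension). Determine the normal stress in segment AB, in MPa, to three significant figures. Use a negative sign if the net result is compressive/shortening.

Internal axial forces (sectioning from the free end, tension +): N_CD = 11.3 kN, N_BC = 11.3 kN, N_AB = -6.9 kN.
A_AB = 420.3 mm².
σ_AB = N_AB/A_AB = -6900/420.3 = -16.42 MPa.

-16.4 MPa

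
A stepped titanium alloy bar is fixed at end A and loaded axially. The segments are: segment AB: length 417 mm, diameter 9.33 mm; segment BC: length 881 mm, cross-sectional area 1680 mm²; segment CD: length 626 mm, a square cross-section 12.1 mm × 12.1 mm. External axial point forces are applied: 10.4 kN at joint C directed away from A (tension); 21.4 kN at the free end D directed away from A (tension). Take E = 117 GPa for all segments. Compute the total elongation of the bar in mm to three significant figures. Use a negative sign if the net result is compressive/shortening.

2.58 mm

Internal axial forces (sectioning from the free end, tension +): N_CD = 21.4 kN, N_BC = 31.8 kN, N_AB = 31.8 kN.
A_AB = 68.37 mm².
A_CD = 146.4 mm².
δ_AB = 31800·417/(68.37·117000) = 1.658 mm
δ_BC = 31800·881/(1680·117000) = 0.1425 mm
δ_CD = 21400·626/(146.4·117000) = 0.782 mm
δ = Σδ_i = 2.582 mm.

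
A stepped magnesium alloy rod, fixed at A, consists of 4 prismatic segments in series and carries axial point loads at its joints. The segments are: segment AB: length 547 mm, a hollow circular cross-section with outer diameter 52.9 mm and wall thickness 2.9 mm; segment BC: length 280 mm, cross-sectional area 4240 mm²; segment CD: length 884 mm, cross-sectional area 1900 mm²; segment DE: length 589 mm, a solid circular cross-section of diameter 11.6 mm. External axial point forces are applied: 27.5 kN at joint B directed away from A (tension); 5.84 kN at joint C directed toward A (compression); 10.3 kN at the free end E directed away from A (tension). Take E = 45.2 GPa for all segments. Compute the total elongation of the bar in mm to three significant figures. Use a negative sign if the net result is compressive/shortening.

2.23 mm

Internal axial forces (sectioning from the free end, tension +): N_DE = 10.3 kN, N_CD = 10.3 kN, N_BC = 4.46 kN, N_AB = 31.96 kN.
A_AB = 455.5 mm².
A_DE = 105.7 mm².
δ_AB = 31960·547/(455.5·45200) = 0.8491 mm
δ_BC = 4460·280/(4240·45200) = 0.006516 mm
δ_CD = 10300·884/(1900·45200) = 0.106 mm
δ_DE = 10300·589/(105.7·45200) = 1.27 mm
δ = Σδ_i = 2.232 mm.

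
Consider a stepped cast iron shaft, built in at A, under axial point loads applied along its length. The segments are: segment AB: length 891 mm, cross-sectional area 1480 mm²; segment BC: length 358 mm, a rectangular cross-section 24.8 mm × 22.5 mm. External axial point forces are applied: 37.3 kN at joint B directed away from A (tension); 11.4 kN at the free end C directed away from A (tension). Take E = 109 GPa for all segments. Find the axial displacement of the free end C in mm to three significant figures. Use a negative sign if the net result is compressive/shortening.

0.336 mm

Internal axial forces (sectioning from the free end, tension +): N_BC = 11.4 kN, N_AB = 48.7 kN.
A_BC = 558 mm².
δ_AB = 48700·891/(1480·109000) = 0.269 mm
δ_BC = 11400·358/(558·109000) = 0.0671 mm
δ = Σδ_i = 0.3361 mm.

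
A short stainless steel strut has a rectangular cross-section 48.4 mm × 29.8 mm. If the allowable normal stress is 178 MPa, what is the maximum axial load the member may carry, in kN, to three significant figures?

257 kN

A = 1442 mm².
P_max = σ_allow · A = 178 · 1442 = 256700 N = 256.7 kN.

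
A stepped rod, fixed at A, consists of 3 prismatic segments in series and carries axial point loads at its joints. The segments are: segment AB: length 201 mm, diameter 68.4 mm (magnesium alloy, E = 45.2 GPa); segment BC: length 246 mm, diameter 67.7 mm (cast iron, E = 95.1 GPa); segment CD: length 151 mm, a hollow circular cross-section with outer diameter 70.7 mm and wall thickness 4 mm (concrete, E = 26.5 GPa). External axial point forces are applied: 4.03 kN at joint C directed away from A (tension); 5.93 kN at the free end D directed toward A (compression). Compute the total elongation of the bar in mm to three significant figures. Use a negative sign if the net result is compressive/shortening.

-0.0440 mm

Internal axial forces (sectioning from the free end, tension +): N_CD = -5.93 kN, N_BC = -1.9 kN, N_AB = -1.9 kN.
A_AB = 3675 mm².
A_BC = 3600 mm².
A_CD = 838.2 mm².
δ_AB = -1900·201/(3675·45200) = -0.002299 mm
δ_BC = -1900·246/(3600·95100) = -0.001365 mm
δ_CD = -5930·151/(838.2·26500) = -0.04031 mm
δ = Σδ_i = -0.04398 mm.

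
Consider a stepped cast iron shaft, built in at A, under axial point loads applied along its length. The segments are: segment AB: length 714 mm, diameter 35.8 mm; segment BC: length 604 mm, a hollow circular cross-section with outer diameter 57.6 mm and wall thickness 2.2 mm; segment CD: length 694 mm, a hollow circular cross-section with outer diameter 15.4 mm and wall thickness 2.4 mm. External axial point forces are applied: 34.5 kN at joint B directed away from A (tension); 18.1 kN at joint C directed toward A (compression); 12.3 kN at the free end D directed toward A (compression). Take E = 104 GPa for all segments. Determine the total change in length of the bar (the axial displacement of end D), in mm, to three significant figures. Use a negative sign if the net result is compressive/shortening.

Internal axial forces (sectioning from the free end, tension +): N_CD = -12.3 kN, N_BC = -30.4 kN, N_AB = 4.1 kN.
A_AB = 1007 mm².
A_BC = 382.9 mm².
A_CD = 98.02 mm².
δ_AB = 4100·714/(1007·104000) = 0.02796 mm
δ_BC = -30400·604/(382.9·104000) = -0.4611 mm
δ_CD = -12300·694/(98.02·104000) = -0.8374 mm
δ = Σδ_i = -1.271 mm.

-1.27 mm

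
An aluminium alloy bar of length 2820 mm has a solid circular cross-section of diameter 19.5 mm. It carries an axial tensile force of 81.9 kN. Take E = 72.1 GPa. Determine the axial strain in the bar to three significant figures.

0.00380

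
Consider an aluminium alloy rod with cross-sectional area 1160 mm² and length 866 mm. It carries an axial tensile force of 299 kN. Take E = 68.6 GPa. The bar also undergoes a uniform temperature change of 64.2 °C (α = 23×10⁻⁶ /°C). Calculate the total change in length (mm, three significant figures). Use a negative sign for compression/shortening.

δ_mech = NL/(AE) = 299000·866/(1160·68600) = 3.254 mm.
δ_thermal = αLΔT = 23e-6·866·64.2 = 1.279 mm.
δ = δ_mech + δ_thermal = 4.533 mm.

4.53 mm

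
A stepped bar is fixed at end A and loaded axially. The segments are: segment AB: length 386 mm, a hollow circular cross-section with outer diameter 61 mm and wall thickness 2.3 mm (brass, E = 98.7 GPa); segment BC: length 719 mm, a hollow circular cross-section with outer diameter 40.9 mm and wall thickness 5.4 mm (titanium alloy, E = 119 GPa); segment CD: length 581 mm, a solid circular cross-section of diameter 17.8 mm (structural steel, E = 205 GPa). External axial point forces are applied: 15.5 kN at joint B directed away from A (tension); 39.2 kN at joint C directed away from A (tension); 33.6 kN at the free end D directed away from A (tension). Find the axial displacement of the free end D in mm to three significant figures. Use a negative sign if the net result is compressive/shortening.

1.93 mm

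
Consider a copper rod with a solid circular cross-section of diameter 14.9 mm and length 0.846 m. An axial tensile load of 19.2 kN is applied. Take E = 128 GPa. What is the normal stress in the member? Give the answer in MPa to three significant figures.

A = 174.4 mm².
σ = N/A = 19200/174.4 = 110.1 MPa.

110 MPa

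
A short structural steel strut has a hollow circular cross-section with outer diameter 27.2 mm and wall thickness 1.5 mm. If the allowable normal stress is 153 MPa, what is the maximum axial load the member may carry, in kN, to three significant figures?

A = 121.1 mm².
P_max = σ_allow · A = 153 · 121.1 = 18530 N = 18.53 kN.

18.5 kN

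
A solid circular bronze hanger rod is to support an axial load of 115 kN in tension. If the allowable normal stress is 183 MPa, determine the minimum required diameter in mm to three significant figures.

Required area A ≥ P/σ_allow = 115000/183 = 628.4 mm².
For a solid circular section, d ≥ √(4A/π) = 28.29 mm.

28.3 mm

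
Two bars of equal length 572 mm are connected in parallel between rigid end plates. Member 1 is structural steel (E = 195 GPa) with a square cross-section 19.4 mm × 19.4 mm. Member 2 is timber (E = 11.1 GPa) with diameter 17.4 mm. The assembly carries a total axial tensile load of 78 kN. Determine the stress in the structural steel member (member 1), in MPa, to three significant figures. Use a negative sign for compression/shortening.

200 MPa

A_1 = 376.4 mm².
A_2 = 237.8 mm².
Equal strain + equilibrium ⇒ each member carries load in proportion to AE: A₁E₁ = 73390000 N, A₂E₂ = 2639000 N, ΣAE = 76030000 N.
σ₁ = P·E₁/ΣAE = 78000·195000/76030000 = 200.1 MPa.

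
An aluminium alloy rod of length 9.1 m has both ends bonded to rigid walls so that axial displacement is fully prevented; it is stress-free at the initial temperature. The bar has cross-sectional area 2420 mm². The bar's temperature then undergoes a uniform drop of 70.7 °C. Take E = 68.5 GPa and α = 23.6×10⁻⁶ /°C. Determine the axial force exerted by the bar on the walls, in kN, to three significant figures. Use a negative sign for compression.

Free thermal expansion αLΔT = 23.6e-6 · 9100 · -70.7 = -15.18 mm.
The walls impose strain ε = −(-15.18)/9100 = 1.6685e-03; σ = Eε = 68500 · 1.6685e-03 = 114.3 MPa.
Wall reaction R = σ·A = 114.3·2420 = 276600 N = 276.6 kN.

277 kN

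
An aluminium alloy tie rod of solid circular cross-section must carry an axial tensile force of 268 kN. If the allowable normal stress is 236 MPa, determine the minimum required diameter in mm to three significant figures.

38.0 mm

Required area A ≥ P/σ_allow = 268000/236 = 1136 mm².
For a solid circular section, d ≥ √(4A/π) = 38.02 mm.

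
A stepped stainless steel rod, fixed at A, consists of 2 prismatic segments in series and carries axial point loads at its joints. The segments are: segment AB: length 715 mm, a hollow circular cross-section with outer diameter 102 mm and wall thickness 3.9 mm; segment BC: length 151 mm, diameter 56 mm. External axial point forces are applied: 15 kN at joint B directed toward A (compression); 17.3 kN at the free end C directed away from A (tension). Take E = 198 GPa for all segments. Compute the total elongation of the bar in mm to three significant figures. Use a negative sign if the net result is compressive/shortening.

Internal axial forces (sectioning from the free end, tension +): N_BC = 17.3 kN, N_AB = 2.3 kN.
A_AB = 1202 mm².
A_BC = 2463 mm².
δ_AB = 2300·715/(1202·198000) = 0.00691 mm
δ_BC = 17300·151/(2463·198000) = 0.005357 mm
δ = Σδ_i = 0.01227 mm.

0.0123 mm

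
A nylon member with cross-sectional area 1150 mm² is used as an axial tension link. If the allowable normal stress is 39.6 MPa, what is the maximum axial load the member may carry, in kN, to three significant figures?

45.5 kN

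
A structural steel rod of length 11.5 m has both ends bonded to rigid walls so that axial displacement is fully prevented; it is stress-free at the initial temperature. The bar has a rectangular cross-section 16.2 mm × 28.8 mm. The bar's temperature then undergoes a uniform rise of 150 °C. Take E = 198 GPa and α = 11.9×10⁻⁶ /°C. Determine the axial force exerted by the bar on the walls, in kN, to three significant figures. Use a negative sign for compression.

-165 kN

Free thermal expansion αLΔT = 11.9e-6 · 11500 · 150 = 20.53 mm.
The walls impose strain ε = −(20.53)/11500 = -1.7850e-03; σ = Eε = 198000 · -1.7850e-03 = -353.4 MPa.
Wall reaction R = σ·A = -353.4·466.6 = -164900 N = -164.9 kN.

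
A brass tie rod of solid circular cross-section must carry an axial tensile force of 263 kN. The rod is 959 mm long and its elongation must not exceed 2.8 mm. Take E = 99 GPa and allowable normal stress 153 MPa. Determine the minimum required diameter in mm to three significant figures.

46.8 mm

Required area A ≥ P/σ_allow = 263000/153 = 1719 mm².
For a solid circular section, d ≥ √(4A/π) = 46.78 mm.
Elongation limit: A ≥ PL/(Eδ_allow) = 263000·959/(99000·2.8) = 909.9 mm² ⇒ d ≥ 34.04 mm.
The stress limit governs.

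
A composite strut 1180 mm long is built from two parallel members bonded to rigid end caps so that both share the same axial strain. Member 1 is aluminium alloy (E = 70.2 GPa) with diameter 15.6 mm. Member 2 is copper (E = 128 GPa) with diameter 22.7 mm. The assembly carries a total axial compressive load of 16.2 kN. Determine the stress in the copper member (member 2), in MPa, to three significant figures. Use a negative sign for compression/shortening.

-31.8 MPa

A_1 = 191.1 mm².
A_2 = 404.7 mm².
Equal strain + equilibrium ⇒ each member carries load in proportion to AE: A₁E₁ = 13420000 N, A₂E₂ = 51800000 N, ΣAE = 65220000 N.
σ₂ = P·E₂/ΣAE = -16200·128000/65220000 = -31.79 MPa.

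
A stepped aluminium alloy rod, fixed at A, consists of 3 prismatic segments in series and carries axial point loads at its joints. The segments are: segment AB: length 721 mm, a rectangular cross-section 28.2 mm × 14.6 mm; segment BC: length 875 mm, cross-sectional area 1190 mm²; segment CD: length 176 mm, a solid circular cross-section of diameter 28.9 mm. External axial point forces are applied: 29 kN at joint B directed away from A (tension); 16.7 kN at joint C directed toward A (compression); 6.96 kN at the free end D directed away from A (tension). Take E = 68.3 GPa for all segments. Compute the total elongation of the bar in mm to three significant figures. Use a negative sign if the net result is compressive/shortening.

Internal axial forces (sectioning from the free end, tension +): N_CD = 6.96 kN, N_BC = -9.74 kN, N_AB = 19.26 kN.
A_AB = 411.7 mm².
A_CD = 656 mm².
δ_AB = 19260·721/(411.7·68300) = 0.4938 mm
δ_BC = -9740·875/(1190·68300) = -0.1049 mm
δ_CD = 6960·176/(656·68300) = 0.02734 mm
δ = Σδ_i = 0.4163 mm.

0.416 mm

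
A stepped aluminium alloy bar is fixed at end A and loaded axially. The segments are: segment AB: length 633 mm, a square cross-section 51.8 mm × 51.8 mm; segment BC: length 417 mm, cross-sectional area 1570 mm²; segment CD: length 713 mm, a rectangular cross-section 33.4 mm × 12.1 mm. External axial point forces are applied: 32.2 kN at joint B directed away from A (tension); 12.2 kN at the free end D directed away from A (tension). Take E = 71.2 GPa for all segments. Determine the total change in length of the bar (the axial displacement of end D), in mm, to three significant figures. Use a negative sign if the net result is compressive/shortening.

Internal axial forces (sectioning from the free end, tension +): N_CD = 12.2 kN, N_BC = 12.2 kN, N_AB = 44.4 kN.
A_AB = 2683 mm².
A_CD = 404.1 mm².
δ_AB = 44400·633/(2683·71200) = 0.1471 mm
δ_BC = 12200·417/(1570·71200) = 0.04551 mm
δ_CD = 12200·713/(404.1·71200) = 0.3023 mm
δ = Σδ_i = 0.4949 mm.

0.495 mm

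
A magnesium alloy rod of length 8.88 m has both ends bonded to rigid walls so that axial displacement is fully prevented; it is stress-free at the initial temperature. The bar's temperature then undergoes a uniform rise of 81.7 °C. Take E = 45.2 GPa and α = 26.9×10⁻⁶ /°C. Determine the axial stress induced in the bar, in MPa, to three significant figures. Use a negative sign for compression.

Free thermal expansion αLΔT = 26.9e-6 · 8880 · 81.7 = 19.52 mm.
The walls impose strain ε = −(19.52)/8880 = -2.1977e-03; σ = Eε = 45200 · -2.1977e-03 = -99.34 MPa.

-99.3 MPa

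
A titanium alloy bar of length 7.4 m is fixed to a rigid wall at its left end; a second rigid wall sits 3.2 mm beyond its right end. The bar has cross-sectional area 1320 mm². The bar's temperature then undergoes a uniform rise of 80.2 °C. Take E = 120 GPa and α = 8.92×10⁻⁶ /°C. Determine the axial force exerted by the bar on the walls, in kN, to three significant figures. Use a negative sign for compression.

-44.8 kN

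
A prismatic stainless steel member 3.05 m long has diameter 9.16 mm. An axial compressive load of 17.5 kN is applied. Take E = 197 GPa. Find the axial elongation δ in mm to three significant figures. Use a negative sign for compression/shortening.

A = 65.9 mm².
δ_mech = NL/(AE) = -17500·3050/(65.9·197000) = -4.111 mm.

-4.11 mm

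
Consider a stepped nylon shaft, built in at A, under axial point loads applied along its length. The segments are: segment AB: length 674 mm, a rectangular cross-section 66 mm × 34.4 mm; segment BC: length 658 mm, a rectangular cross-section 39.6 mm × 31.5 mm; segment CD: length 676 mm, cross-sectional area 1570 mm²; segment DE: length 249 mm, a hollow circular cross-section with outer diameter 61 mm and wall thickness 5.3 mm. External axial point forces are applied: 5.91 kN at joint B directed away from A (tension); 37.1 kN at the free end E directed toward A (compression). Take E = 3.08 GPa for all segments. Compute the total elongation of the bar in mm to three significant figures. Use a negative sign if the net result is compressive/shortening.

Internal axial forces (sectioning from the free end, tension +): N_DE = -37.1 kN, N_CD = -37.1 kN, N_BC = -37.1 kN, N_AB = -31.19 kN.
A_AB = 2270 mm².
A_BC = 1247 mm².
A_DE = 927.4 mm².
δ_AB = -31190·674/(2270·3080) = -3.006 mm
δ_BC = -37100·658/(1247·3080) = -6.354 mm
δ_CD = -37100·676/(1570·3080) = -5.186 mm
δ_DE = -37100·249/(927.4·3080) = -3.234 mm
δ = Σδ_i = -17.78 mm.

-17.8 mm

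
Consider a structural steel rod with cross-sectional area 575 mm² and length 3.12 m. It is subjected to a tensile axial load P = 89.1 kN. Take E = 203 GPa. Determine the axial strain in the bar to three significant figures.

7.63e-04

σ = N/A = 155 MPa; ε = σ/E = 155/203000 = 7.633e-04.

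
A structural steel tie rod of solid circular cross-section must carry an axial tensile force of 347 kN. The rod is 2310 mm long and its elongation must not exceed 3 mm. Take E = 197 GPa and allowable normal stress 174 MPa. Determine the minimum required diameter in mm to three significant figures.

50.4 mm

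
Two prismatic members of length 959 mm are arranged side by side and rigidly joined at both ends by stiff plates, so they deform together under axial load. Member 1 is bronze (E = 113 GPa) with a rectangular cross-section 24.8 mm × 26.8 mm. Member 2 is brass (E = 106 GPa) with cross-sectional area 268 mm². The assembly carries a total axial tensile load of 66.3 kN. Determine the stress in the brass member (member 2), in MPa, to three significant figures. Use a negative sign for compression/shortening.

67.9 MPa

A_1 = 664.6 mm².
Equal strain + equilibrium ⇒ each member carries load in proportion to AE: A₁E₁ = 75100000 N, A₂E₂ = 28410000 N, ΣAE = 103500000 N.
σ₂ = P·E₂/ΣAE = 66300·106000/103500000 = 67.89 MPa.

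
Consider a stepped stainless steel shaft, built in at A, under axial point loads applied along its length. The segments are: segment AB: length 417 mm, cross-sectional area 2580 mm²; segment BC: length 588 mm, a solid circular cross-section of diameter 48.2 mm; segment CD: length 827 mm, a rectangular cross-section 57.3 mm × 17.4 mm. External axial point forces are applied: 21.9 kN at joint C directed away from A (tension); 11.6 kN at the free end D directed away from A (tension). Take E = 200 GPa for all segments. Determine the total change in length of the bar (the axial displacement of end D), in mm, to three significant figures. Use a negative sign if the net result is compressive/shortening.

0.129 mm

Internal axial forces (sectioning from the free end, tension +): N_CD = 11.6 kN, N_BC = 33.5 kN, N_AB = 33.5 kN.
A_BC = 1825 mm².
A_CD = 997 mm².
δ_AB = 33500·417/(2580·200000) = 0.02707 mm
δ_BC = 33500·588/(1825·200000) = 0.05398 mm
δ_CD = 11600·827/(997·200000) = 0.04811 mm
δ = Σδ_i = 0.1292 mm.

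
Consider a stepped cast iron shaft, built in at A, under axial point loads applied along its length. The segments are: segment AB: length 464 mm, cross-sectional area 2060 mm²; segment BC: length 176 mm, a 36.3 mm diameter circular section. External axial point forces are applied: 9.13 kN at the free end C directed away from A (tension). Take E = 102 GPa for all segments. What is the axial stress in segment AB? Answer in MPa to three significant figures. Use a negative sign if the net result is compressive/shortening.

4.43 MPa

Internal axial forces (sectioning from the free end, tension +): N_BC = 9.13 kN, N_AB = 9.13 kN.
σ_AB = N_AB/A_AB = 9130/2060 = 4.432 MPa.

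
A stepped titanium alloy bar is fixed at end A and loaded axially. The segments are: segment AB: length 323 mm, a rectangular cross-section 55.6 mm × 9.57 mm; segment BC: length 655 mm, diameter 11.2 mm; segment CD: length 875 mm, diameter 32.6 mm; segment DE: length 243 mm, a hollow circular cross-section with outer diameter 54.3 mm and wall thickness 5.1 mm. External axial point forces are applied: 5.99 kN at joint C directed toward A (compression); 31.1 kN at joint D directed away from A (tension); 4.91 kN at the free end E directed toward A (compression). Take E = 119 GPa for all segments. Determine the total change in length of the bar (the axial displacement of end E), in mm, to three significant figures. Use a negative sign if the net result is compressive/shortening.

1.45 mm

Internal axial forces (sectioning from the free end, tension +): N_DE = -4.91 kN, N_CD = 26.19 kN, N_BC = 20.2 kN, N_AB = 20.2 kN.
A_AB = 532.1 mm².
A_BC = 98.52 mm².
A_CD = 834.7 mm².
A_DE = 788.3 mm².
δ_AB = 20200·323/(532.1·119000) = 0.103 mm
δ_BC = 20200·655/(98.52·119000) = 1.129 mm
δ_CD = 26190·875/(834.7·119000) = 0.2307 mm
δ_DE = -4910·243/(788.3·119000) = -0.01272 mm
δ = Σδ_i = 1.45 mm.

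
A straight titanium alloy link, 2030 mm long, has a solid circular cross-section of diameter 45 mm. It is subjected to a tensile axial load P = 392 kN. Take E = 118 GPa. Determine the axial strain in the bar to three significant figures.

0.00209

A = 1590 mm².
σ = N/A = 246.5 MPa; ε = σ/E = 246.5/118000 = 2.089e-03.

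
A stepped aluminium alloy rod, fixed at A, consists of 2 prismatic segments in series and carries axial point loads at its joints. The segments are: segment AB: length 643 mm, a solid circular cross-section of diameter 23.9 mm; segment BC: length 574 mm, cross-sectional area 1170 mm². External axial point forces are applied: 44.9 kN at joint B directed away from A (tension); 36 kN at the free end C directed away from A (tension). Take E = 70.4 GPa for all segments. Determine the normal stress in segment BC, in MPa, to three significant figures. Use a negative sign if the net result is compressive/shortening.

30.8 MPa

Internal axial forces (sectioning from the free end, tension +): N_BC = 36 kN, N_AB = 80.9 kN.
σ_BC = N_BC/A_BC = 36000/1170 = 30.77 MPa.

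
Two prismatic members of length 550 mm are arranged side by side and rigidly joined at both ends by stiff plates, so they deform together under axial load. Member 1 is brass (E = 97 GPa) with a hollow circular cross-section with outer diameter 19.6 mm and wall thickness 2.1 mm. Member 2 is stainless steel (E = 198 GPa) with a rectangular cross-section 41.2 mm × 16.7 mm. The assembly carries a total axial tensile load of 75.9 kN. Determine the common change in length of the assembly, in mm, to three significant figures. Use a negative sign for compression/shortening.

0.283 mm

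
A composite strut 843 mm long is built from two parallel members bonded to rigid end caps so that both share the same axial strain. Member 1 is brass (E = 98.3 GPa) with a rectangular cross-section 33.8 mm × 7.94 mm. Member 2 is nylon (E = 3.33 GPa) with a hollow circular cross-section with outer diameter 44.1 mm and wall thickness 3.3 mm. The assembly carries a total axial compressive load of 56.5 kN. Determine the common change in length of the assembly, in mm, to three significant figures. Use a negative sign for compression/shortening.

-1.71 mm

A_1 = 268.4 mm².
A_2 = 423 mm².
Equal strain + equilibrium ⇒ each member carries load in proportion to AE: A₁E₁ = 26380000 N, A₂E₂ = 1409000 N, ΣAE = 27790000 N.
δ = PL/ΣAE = -56500·843/27790000 = -1.714 mm.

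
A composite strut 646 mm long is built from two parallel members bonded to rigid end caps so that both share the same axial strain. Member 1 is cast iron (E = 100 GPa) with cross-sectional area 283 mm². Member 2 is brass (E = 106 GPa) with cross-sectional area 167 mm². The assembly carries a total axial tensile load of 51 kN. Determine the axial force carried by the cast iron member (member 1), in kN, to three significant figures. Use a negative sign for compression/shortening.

Equal strain + equilibrium ⇒ each member carries load in proportion to AE: A₁E₁ = 28300000 N, A₂E₂ = 17700000 N, ΣAE = 46000000 N.
F₁ = P·A₁E₁/ΣAE = 51000·28300000/46000000 = 31370 N.

31.4 kN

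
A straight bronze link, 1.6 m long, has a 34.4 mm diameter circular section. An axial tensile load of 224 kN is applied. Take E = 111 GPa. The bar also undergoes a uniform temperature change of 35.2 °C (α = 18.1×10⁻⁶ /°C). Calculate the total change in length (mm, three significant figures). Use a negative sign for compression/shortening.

4.49 mm

A = 929.4 mm².
δ_mech = NL/(AE) = 224000·1600/(929.4·111000) = 3.474 mm.
δ_thermal = αLΔT = 18.1e-6·1600·35.2 = 1.019 mm.
δ = δ_mech + δ_thermal = 4.493 mm.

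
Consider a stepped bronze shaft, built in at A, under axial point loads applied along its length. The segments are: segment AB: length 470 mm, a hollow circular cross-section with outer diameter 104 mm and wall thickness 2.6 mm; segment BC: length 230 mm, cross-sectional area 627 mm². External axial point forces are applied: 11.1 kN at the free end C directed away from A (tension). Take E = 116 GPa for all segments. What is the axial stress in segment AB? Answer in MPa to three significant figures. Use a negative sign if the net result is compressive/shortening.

13.4 MPa

Internal axial forces (sectioning from the free end, tension +): N_BC = 11.1 kN, N_AB = 11.1 kN.
A_AB = 828.2 mm².
σ_AB = N_AB/A_AB = 11100/828.2 = 13.4 MPa.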